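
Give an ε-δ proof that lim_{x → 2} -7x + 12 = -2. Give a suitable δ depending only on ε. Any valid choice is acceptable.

Suppose ε > 0. We need δ > 0 so that 0 < |x − 2| < δ implies |(-7x + 12) + 2| < ε.
|(-7x + 12) + 2| = |-7x + 14| = 7|x − 2|.
Thus it suffices that |x − 2| < ε/7.
Choosing δ = ε/7 gives |(-7x + 12) + 2| = 7|x − 2| < ε whenever |x − 2| < δ.

δ = ε/7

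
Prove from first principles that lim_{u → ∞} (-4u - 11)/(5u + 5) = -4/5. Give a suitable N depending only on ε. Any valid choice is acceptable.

Fix ε > 0. We seek N > 0 such that u > N implies |(-4u - 11)/(5u + 5) + 4/5| < ε.
(-4u - 11)/(5u + 5) + 4/5 = (5(-4u - 11) − (-4)(5u + 5)) / (5(5u + 5)) = -35/(5(5u + 5)).
For u > 0 we have 5u + 5 > 5u, so |(-4u - 11)/(5u + 5) + 4/5| = 35/(5(5u + 5)) < 35/(5·5u) = (7/5)/u.
Thus |(-4u - 11)/(5u + 5) + 4/5| < ε whenever u > (7/5)/ε.
Take N = (7/5)/ε. If u > N then |(-4u - 11)/(5u + 5) + 4/5| < (7/5)/u < ε.

N = (7/5)/ε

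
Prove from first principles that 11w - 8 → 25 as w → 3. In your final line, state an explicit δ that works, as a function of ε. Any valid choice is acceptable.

Suppose ε > 0. We need δ > 0 so that 0 < |w − 3| < δ implies |(11w - 8) − 25| < ε.
Since (11w - 8) − 25 = 11(w − 3), we have |(11w - 8) − 25| = 11|w − 3|.
So 11|w − 3| < ε exactly when |w − 3| < ε/11.
Take δ = ε/11. If 0 < |w − 3| < δ then |(11w - 8) − 25| = 11|w − 3| < 11·(ε/11) = ε.

δ = ε/11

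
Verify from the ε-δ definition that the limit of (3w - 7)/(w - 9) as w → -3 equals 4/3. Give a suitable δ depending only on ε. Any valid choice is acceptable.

Let ε > 0. We want δ > 0 with 0 < |w + 3| < δ ⇒ |(3w - 7)/(w - 9) − (4/3)| < ε.
Combining over a common denominator, (3w - 7)/(w - 9) − (4/3) = [(3w - 7)·(-12) − (-16)·(w - 9)] / [(-12)·(w - 9)] = -20(w + 3) / ((-12)(w - 9)).
So |(3w - 7)/(w - 9) − (4/3)| = 20|w + 3| / (12·|w − 9|).
Restrict δ ≤ 6. Then |w + 3| < 6 gives |w − 9| = |(w + 3) + (-12)| ≥ 12 − 6 = 6.
Hence |(3w - 7)/(w - 9) − (4/3)| < 20|w + 3|/(12·6) = (5/18)|w + 3|, which is < ε once |w + 3| < (18/5)ε.
Take δ = min(6, (18/5)ε). Then 0 < |w + 3| < δ forces both bounds, so |(3w - 7)/(w - 9) − (4/3)| < ε.

δ = min(6, (18/5)ε)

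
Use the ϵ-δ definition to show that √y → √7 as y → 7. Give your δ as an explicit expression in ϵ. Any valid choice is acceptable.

δ = min(7, √7·ϵ)

Fix ϵ > 0. We want δ > 0 such that 0 < |y − 7| < δ implies |√y − √7| < ϵ.
Multiplying by the conjugate, |√y − √7| = |y − 7|/(√y + √7).
Restrict δ ≤ 7 so that |y − 7| < 7 forces y > 0, and then √y + √7 > √7.
Hence |√y − √7| < |y − 7|/√7, which is < ϵ once |y − 7| < √7·ϵ.
Take δ = min(7, √7·ϵ). If 0 < |y − 7| < δ then y > 0 and |√y − √7| < |y − 7|/√7 < ϵ.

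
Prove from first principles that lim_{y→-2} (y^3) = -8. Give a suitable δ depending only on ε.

Let ε > 0. We seek δ > 0 with 0 < |y + 2| < δ ⇒ |y^3 + 8| < ε.
Factor: y^3 + 8 = (y + 2)(y^2 - 2y + 4), so |y^3 + 8| = |y + 2|·|y^2 - 2y + 4|.
Restrict δ ≤ 1. Then |y + 2| < 1 gives |y| < 3, so by the triangle inequality |y^2 - 2y + 4| ≤ 3^2 + 2·3 + 4 = 19.
Hence |y^3 + 8| ≤ 19|y + 2|, which is < ε once |y + 2| < ε/19.
Take δ = min(1, ε/19). If 0 < |y + 2| < δ then both bounds hold and |y^3 + 8| ≤ 19|y + 2| < 19·(ε/19) = ε.

δ = min(1, ε/19)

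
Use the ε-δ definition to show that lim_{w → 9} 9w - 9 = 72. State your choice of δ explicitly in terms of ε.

δ = ε/9

Fix ε > 0. We need δ > 0 so that 0 < |w − 9| < δ implies |(9w - 9) − 72| < ε.
Since (9w - 9) − 72 = 9(w − 9), we have |(9w - 9) − 72| = 9|w − 9|.
Thus it suffices that |w − 9| < ε/9.
Take δ = ε/9. If 0 < |w − 9| < δ then |(9w - 9) − 72| = 9|w − 9| < 9·(ε/9) = ε.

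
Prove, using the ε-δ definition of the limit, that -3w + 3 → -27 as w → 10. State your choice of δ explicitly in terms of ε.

Let ε > 0. We need δ > 0 so that 0 < |w − 10| < δ implies |(-3w + 3) + 27| < ε.
Since (-3w + 3) + 27 = -3(w − 10), we have |(-3w + 3) + 27| = 3|w − 10|.
Thus it suffices that |w − 10| < ε/3.
Take δ = ε/3. If 0 < |w − 10| < δ then |(-3w + 3) + 27| = 3|w − 10| < 3·(ε/3) = ε.

δ = ε/3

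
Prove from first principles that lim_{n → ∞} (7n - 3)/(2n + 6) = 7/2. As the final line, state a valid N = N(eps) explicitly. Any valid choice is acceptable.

N = 12/eps

Let eps > 0 be given. For n ≥ 1, |(7n - 3)/(2n + 6) − (7/2)| = |-48|/(2(2n + 6)) = 48/(2(2n + 6)).
Since 2n + 6 ≥ 2n for n ≥ 1, this is ≤ 48/(2·2n) = 12/n.
So |(7n - 3)/(2n + 6) − (7/2)| < eps whenever n > 12/eps.
Take N = 12/eps. If n > N then |(7n - 3)/(2n + 6) − (7/2)| ≤ 12/n < eps.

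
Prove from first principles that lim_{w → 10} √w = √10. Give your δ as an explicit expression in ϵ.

Let ϵ > 0. We want δ > 0 such that 0 < |w − 10| < δ implies |√w − √10| < ϵ.
Rationalise: √w − √10 = (w − 10)/(√w + √10), so |√w − √10| = |w − 10|/(√w + √10).
Restrict δ ≤ 10 so that |w − 10| < 10 forces w > 0, and then √w + √10 > √10.
Hence |√w − √10| < |w − 10|/√10, which is < ϵ once |w − 10| < √10·ϵ.
Take δ = min(10, √10·ϵ). If 0 < |w − 10| < δ then w > 0 and |√w − √10| < |w − 10|/√10 < ϵ.

δ = min(10, √10·ϵ)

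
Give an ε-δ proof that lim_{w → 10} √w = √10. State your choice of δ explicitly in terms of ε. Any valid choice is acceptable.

δ = min(10, √10·ε)

Let ε > 0 be given. We want δ > 0 such that 0 < |w − 10| < δ implies |√w − √10| < ε.
Multiplying by the conjugate, |√w − √10| = |w − 10|/(√w + √10).
Restrict δ ≤ 10 so that |w − 10| < 10 forces w > 0, and then √w + √10 > √10.
Hence |√w − √10| < |w − 10|/√10, which is < ε once |w − 10| < √10·ε.
Take δ = min(10, √10·ε). If 0 < |w − 10| < δ then w > 0 and |√w − √10| < |w − 10|/√10 < ε.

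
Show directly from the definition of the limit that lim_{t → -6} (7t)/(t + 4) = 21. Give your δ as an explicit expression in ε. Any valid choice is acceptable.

Let ε > 0 be given. We want δ > 0 with 0 < |t + 6| < δ ⇒ |(7t)/(t + 4) − 21| < ε.
Combining over a common denominator, (7t)/(t + 4) − 21 = [(7t)·(-2) − (-42)·(t + 4)] / [(-2)·(t + 4)] = 28(t + 6) / ((-2)(t + 4)).
So |(7t)/(t + 4) − 21| = 28|t + 6| / (2·|t + 4|).
Require δ ≤ 1, so |t + 4| ≥ |-2| − |t + 6| > 2 − 1 = 1.
Hence |(7t)/(t + 4) − 21| < 28|t + 6|/(2·1) = 14|t + 6|, which is < ε once |t + 6| < (1/14)ε.
Take δ = min(1, (1/14)ε). Then 0 < |t + 6| < δ forces both bounds, so |(7t)/(t + 4) − 21| < ε.

δ = min(1, (1/14)ε)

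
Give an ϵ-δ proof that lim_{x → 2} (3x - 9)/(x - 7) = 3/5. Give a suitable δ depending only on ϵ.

Fix ϵ > 0. We want δ > 0 with 0 < |x − 2| < δ ⇒ |(3x - 9)/(x - 7) − (3/5)| < ϵ.
Combining over a common denominator, (3x - 9)/(x - 7) − (3/5) = [(3x - 9)·(-5) − (-3)·(x - 7)] / [(-5)·(x - 7)] = -12(x − 2) / ((-5)(x - 7)).
So |(3x - 9)/(x - 7) − (3/5)| = 12|x − 2| / (5·|x − 7|).
Restrict δ ≤ 5/2. Then |x − 2| < 5/2 gives |x − 7| = |(x − 2) + (-5)| ≥ 5 − 5/2 = 5/2.
Hence |(3x - 9)/(x - 7) − (3/5)| < 12|x − 2|/(5·(5/2)) = (24/25)|x − 2|, which is < ϵ once |x − 2| < (25/24)ϵ.
Take δ = min(5/2, (25/24)ϵ). Then 0 < |x − 2| < δ forces both bounds, so |(3x - 9)/(x - 7) − (3/5)| < ϵ.

δ = min(5/2, (25/24)ϵ)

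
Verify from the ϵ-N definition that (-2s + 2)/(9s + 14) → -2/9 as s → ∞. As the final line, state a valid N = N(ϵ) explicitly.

N = (46/81)/ϵ

Let ϵ > 0. We seek N > 0 such that s > N implies |(-2s + 2)/(9s + 14) + 2/9| < ϵ.
(-2s + 2)/(9s + 14) + 2/9 = (9(-2s + 2) − (-2)(9s + 14)) / (9(9s + 14)) = 46/(9(9s + 14)).
For s > 0 we have 9s + 14 > 9s, so |(-2s + 2)/(9s + 14) + 2/9| = 46/(9(9s + 14)) < 46/(9·9s) = (46/81)/s.
Thus |(-2s + 2)/(9s + 14) + 2/9| < ϵ whenever s > (46/81)/ϵ.
Take N = (46/81)/ϵ. If s > N then |(-2s + 2)/(9s + 14) + 2/9| < (46/81)/s < ϵ.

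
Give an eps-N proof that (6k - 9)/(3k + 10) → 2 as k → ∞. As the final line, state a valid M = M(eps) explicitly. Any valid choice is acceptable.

Let eps > 0. For k ≥ 1, |(6k - 9)/(3k + 10) − 2| = |-87|/(3(3k + 10)) = 87/(3(3k + 10)).
Since 3k + 10 ≥ 3k for k ≥ 1, this is ≤ 87/(3·3k) = (29/3)/k.
So |(6k - 9)/(3k + 10) − 2| < eps whenever k > (29/3)/eps.
Take M = (29/3)/eps. If k > M then |(6k - 9)/(3k + 10) − 2| ≤ (29/3)/k < eps.

M = (29/3)/eps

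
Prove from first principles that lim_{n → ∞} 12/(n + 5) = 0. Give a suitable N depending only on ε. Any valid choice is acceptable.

Fix ε > 0. For n ≥ 1, |12/(n + 5) − 0| = 12/(n + 5) ≤ 12/n.
We need 12/n < ε, i.e. n > 12/ε.
Take N = 12/ε. If n > N then |12/(n + 5)| ≤ 12/n < ε.

N = 12/ε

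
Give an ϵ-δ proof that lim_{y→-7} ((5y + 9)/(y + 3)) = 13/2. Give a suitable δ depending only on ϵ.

Suppose ϵ > 0. We want δ > 0 with 0 < |y + 7| < δ ⇒ |(5y + 9)/(y + 3) − (13/2)| < ϵ.
Combining over a common denominator, (5y + 9)/(y + 3) − (13/2) = [(5y + 9)·(-4) − (-26)·(y + 3)] / [(-4)·(y + 3)] = 6(y + 7) / ((-4)(y + 3)).
So |(5y + 9)/(y + 3) − (13/2)| = 6|y + 7| / (4·|y + 3|).
Restrict δ ≤ 2. Then |y + 7| < 2 gives |y + 3| = |(y + 7) + (-4)| ≥ 4 − 2 = 2.
Hence |(5y + 9)/(y + 3) − (13/2)| < 6|y + 7|/(4·2) = (3/4)|y + 7|, which is < ϵ once |y + 7| < (4/3)ϵ.
Take δ = min(2, (4/3)ϵ). Then 0 < |y + 7| < δ forces both bounds, so |(5y + 9)/(y + 3) − (13/2)| < ϵ.

δ = min(2, (4/3)ϵ)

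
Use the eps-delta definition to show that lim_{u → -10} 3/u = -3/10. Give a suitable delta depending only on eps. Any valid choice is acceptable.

delta = min(5, (50/3)eps)

Let eps > 0. We seek delta > 0 such that 0 < |u + 10| < delta implies |3/u + 3/10| < eps.
|3/u + 3/10| = 3·|-10 − u|/(10·|u|) = 3|u + 10|/(10|u|).
Restrict delta ≤ 5. Then |u + 10| < 5 gives |u| > 5, so 10|u| > 50.
Then |3/u + 3/10| < 3|u + 10|/50, which is < eps when |u + 10| < (50/3)eps.
Take delta = min(5, (50/3)eps). Then 0 < |u + 10| < delta gives both |u + 10| < 5 and |u + 10| < (50/3)eps, so |3/u + 3/10| < eps.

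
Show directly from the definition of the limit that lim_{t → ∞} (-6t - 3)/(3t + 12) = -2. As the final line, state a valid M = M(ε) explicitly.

M = 7/ε

Let ε > 0 be given. We seek M > 0 such that t > M implies |(-6t - 3)/(3t + 12) + 2| < ε.
(-6t - 3)/(3t + 12) + 2 = (3(-6t - 3) − (-6)(3t + 12)) / (3(3t + 12)) = 63/(3(3t + 12)).
For t > 0 we have 3t + 12 > 3t, so |(-6t - 3)/(3t + 12) + 2| = 63/(3(3t + 12)) < 63/(3·3t) = 7/t.
Thus |(-6t - 3)/(3t + 12) + 2| < ε whenever t > 7/ε.
Take M = 7/ε. If t > M then |(-6t - 3)/(3t + 12) + 2| < 7/t < ε.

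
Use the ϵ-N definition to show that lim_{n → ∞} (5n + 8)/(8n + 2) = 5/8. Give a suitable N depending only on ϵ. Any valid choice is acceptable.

Let ϵ > 0. For n ≥ 1, |(5n + 8)/(8n + 2) − (5/8)| = |54|/(8(8n + 2)) = 54/(8(8n + 2)).
Since 8n + 2 ≥ 8n for n ≥ 1, this is ≤ 54/(8·8n) = (27/32)/n.
So |(5n + 8)/(8n + 2) − (5/8)| < ϵ whenever n > (27/32)/ϵ.
Take N = (27/32)/ϵ. If n > N then |(5n + 8)/(8n + 2) − (5/8)| ≤ (27/32)/n < ϵ.

N = (27/32)/ϵ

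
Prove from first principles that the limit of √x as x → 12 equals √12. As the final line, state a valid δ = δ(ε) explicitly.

Let ε > 0. We want δ > 0 such that 0 < |x − 12| < δ implies |√x − √12| < ε.
Rationalise: √x − √12 = (x − 12)/(√x + √12), so |√x − √12| = |x − 12|/(√x + √12).
Restrict δ ≤ 12 so that |x − 12| < 12 forces x > 0, and then √x + √12 > √12.
Hence |√x − √12| < |x − 12|/√12, which is < ε once |x − 12| < √12·ε.
Take δ = min(12, √12·ε). If 0 < |x − 12| < δ then x > 0 and |√x − √12| < |x − 12|/√12 < ε.

δ = min(12, √12·ε)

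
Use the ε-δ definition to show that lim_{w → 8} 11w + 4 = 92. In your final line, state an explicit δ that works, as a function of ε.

Suppose ε > 0. We need δ > 0 so that 0 < |w − 8| < δ implies |(11w + 4) − 92| < ε.
|(11w + 4) − 92| = |11w - 88| = 11|w − 8|.
So 11|w − 8| < ε exactly when |w − 8| < ε/11.
Take δ = ε/11. If 0 < |w − 8| < δ then |(11w + 4) − 92| = 11|w − 8| < 11·(ε/11) = ε.

δ = ε/11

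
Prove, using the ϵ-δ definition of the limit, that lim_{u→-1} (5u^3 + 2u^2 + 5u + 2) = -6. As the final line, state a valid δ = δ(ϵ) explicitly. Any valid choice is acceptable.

δ = min(1, ϵ/34)

Suppose ϵ > 0. We want δ > 0 such that 0 < |u + 1| < δ implies |(5u^3 + 2u^2 + 5u + 2) + 6| < ϵ.
(5u^3 + 2u^2 + 5u + 2) + 6 = 5u^3 + 2u^2 + 5u + 8 = (u + 1)(5u^2 - 3u + 8).
So |(5u^3 + 2u^2 + 5u + 2) + 6| = |u + 1|·|5u^2 - 3u + 8|.
Require δ ≤ 1. Then |u + 1| < 1 gives |u| < 2, and by the triangle inequality |5u^2 - 3u + 8| ≤ 5·2^2 + 3·2 + 8 = 34.
Hence |(5u^3 + 2u^2 + 5u + 2) + 6| ≤ 34|u + 1| < ϵ provided |u + 1| < ϵ/34.
Choosing δ = min(1, ϵ/34) ensures both conditions, hence |(5u^3 + 2u^2 + 5u + 2) + 6| < ϵ.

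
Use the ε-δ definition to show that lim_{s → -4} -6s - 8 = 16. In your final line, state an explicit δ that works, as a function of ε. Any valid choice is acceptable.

δ = ε/6

Let ε > 0. We need δ > 0 so that 0 < |s + 4| < δ implies |(-6s - 8) − 16| < ε.
|(-6s - 8) − 16| = |-6s - 24| = 6|s + 4|.
Thus it suffices that |s + 4| < ε/6.
Take δ = ε/6. If 0 < |s + 4| < δ then |(-6s - 8) − 16| = 6|s + 4| < 6·(ε/6) = ε.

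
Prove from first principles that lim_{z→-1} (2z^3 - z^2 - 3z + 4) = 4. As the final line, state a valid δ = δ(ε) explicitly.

Suppose ε > 0. We want δ > 0 such that 0 < |z + 1| < δ implies |(2z^3 - z^2 - 3z + 4) − 4| < ε.
(2z^3 - z^2 - 3z + 4) − 4 = 2z^3 - z^2 - 3z = (z + 1)(2z^2 - 3z).
So |(2z^3 - z^2 - 3z + 4) − 4| = |z + 1|·|2z^2 - 3z|.
Assume first that |z + 1| < 1, so |z| < 2. Then |2z^2 - 3z| ≤ 2·2^2 + 3·2 = 14.
Hence |(2z^3 - z^2 - 3z + 4) − 4| ≤ 14|z + 1| < ε provided |z + 1| < ε/14.
Take δ = min(1, ε/14). Then 0 < |z + 1| < δ gives both |z + 1| < 1 and |z + 1| < ε/14, so |(2z^3 - z^2 - 3z + 4) − 4| < ε.

δ = min(1, ε/14)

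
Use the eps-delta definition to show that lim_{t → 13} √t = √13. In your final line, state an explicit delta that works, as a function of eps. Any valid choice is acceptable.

Fix eps > 0. We want delta > 0 such that 0 < |t − 13| < delta implies |√t − √13| < eps.
Multiplying by the conjugate, |√t − √13| = |t − 13|/(√t + √13).
Restrict delta ≤ 13 so that |t − 13| < 13 forces t > 0, and then √t + √13 > √13.
Hence |√t − √13| < |t − 13|/√13, which is < eps once |t − 13| < √13·eps.
Take delta = min(13, √13·eps). If 0 < |t − 13| < delta then t > 0 and |√t − √13| < |t − 13|/√13 < eps.

delta = min(13, √13·eps)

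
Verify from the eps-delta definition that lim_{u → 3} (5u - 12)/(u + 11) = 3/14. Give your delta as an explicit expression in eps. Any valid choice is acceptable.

Let eps > 0. We want delta > 0 with 0 < |u − 3| < delta ⇒ |(5u - 12)/(u + 11) − (3/14)| < eps.
Combining over a common denominator, (5u - 12)/(u + 11) − (3/14) = [(5u - 12)·14 − 3·(u + 11)] / [14·(u + 11)] = 67(u − 3) / (14(u + 11)).
So |(5u - 12)/(u + 11) − (3/14)| = 67|u − 3| / (14·|u + 11|).
Require delta ≤ 7, so |u + 11| ≥ |14| − |u − 3| > 14 − 7 = 7.
Hence |(5u - 12)/(u + 11) − (3/14)| < 67|u − 3|/(14·7) = (67/98)|u − 3|, which is < eps once |u − 3| < (98/67)eps.
Take delta = min(7, (98/67)eps). Then 0 < |u − 3| < delta forces both bounds, so |(5u - 12)/(u + 11) − (3/14)| < eps.

delta = min(7, (98/67)eps)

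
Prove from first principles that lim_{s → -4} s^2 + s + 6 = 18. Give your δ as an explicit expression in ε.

δ = min(1, ε/8)

Fix ε > 0. We want δ > 0 such that 0 < |s + 4| < δ implies |(s^2 + s + 6) − 18| < ε.
(s^2 + s + 6) − 18 = s^2 + s - 12 = (s + 4)(s - 3).
So |(s^2 + s + 6) − 18| = |s + 4|·|s - 3|.
Assume first that |s + 4| < 1, so |s| < 5. Then |s - 3| ≤ 5 + 3 = 8.
Hence |(s^2 + s + 6) − 18| ≤ 8|s + 4| < ε provided |s + 4| < ε/8.
Choosing δ = min(1, ε/8) ensures both conditions, hence |(s^2 + s + 6) − 18| < ε.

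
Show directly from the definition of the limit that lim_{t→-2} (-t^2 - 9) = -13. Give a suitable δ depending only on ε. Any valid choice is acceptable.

δ = min(1, ε/5)

Fix ε > 0. We want δ > 0 such that 0 < |t + 2| < δ implies |(-t^2 - 9) + 13| < ε.
(-t^2 - 9) + 13 = -t^2 + 4 = (t + 2)(-t + 2).
So |(-t^2 - 9) + 13| = |t + 2|·|-t + 2|.
Assume first that |t + 2| < 1, so |t| < 3. Then |-t + 2| ≤ 3 + 2 = 5.
Hence |(-t^2 - 9) + 13| ≤ 5|t + 2| < ε provided |t + 2| < ε/5.
Choosing δ = min(1, ε/5) ensures both conditions, hence |(-t^2 - 9) + 13| < ε.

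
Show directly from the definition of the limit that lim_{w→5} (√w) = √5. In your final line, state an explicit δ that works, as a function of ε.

δ = min(5, √5·ε)

Let ε > 0 be given. We want δ > 0 such that 0 < |w − 5| < δ implies |√w − √5| < ε.
Rationalise: √w − √5 = (w − 5)/(√w + √5), so |√w − √5| = |w − 5|/(√w + √5).
Restrict δ ≤ 5 so that |w − 5| < 5 forces w > 0, and then √w + √5 > √5.
Hence |√w − √5| < |w − 5|/√5, which is < ε once |w − 5| < √5·ε.
Take δ = min(5, √5·ε). If 0 < |w − 5| < δ then w > 0 and |√w − √5| < |w − 5|/√5 < ε.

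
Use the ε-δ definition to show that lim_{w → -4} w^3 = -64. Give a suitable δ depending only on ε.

Fix ε > 0. We seek δ > 0 with 0 < |w + 4| < δ ⇒ |w^3 + 64| < ε.
Factor: w^3 + 64 = (w + 4)(w^2 - 4w + 16), so |w^3 + 64| = |w + 4|·|w^2 - 4w + 16|.
Impose δ ≤ 1 so that |w| < 5; then |w^2 - 4w + 16| ≤ 61.
Hence |w^3 + 64| ≤ 61|w + 4|, which is < ε once |w + 4| < ε/61.
Take δ = min(1, ε/61). If 0 < |w + 4| < δ then both bounds hold and |w^3 + 64| ≤ 61|w + 4| < 61·(ε/61) = ε.

δ = min(1, ε/61)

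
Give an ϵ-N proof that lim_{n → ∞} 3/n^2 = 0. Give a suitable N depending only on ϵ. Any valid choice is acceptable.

N = (3/ϵ)^{1/2}

Fix ϵ > 0. For n ≥ 1, |3/n^2 − 0| = 3/n^2.
3/n^2 < ϵ ⇔ n^2 > 3/ϵ ⇔ n > (3/ϵ)^{1/2}.
Take N = (3/ϵ)^{1/2}. Then n > N implies 3/n^2 < ϵ.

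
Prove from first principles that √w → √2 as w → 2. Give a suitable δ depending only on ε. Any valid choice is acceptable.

δ = min(2, √2·ε)

Suppose ε > 0. We want δ > 0 such that 0 < |w − 2| < δ implies |√w − √2| < ε.
Multiplying by the conjugate, |√w − √2| = |w − 2|/(√w + √2).
Restrict δ ≤ 2 so that |w − 2| < 2 forces w > 0, and then √w + √2 > √2.
Hence |√w − √2| < |w − 2|/√2, which is < ε once |w − 2| < √2·ε.
Take δ = min(2, √2·ε). If 0 < |w − 2| < δ then w > 0 and |√w − √2| < |w − 2|/√2 < ε.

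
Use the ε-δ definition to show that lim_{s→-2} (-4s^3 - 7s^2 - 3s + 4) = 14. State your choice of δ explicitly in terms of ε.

Fix ε > 0. We want δ > 0 such that 0 < |s + 2| < δ implies |(-4s^3 - 7s^2 - 3s + 4) − 14| < ε.
(-4s^3 - 7s^2 - 3s + 4) − 14 = -4s^3 - 7s^2 - 3s - 10 = (s + 2)(-4s^2 + s - 5).
So |(-4s^3 - 7s^2 - 3s + 4) − 14| = |s + 2|·|-4s^2 + s - 5|.
Assume first that |s + 2| < 2, so |s| < 4. Then |-4s^2 + s - 5| ≤ 4·4^2 + 4 + 5 = 73.
Hence |(-4s^3 - 7s^2 - 3s + 4) − 14| ≤ 73|s + 2| < ε provided |s + 2| < ε/73.
Take δ = min(2, ε/73). Then 0 < |s + 2| < δ gives both |s + 2| < 2 and |s + 2| < ε/73, so |(-4s^3 - 7s^2 - 3s + 4) − 14| < ε.

δ = min(2, ε/73)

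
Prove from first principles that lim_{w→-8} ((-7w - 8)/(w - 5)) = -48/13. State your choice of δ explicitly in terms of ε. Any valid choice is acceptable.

Suppose ε > 0. We want δ > 0 with 0 < |w + 8| < δ ⇒ |(-7w - 8)/(w - 5) + 48/13| < ε.
Combining over a common denominator, (-7w - 8)/(w - 5) + 48/13 = [(-7w - 8)·(-13) − 48·(w - 5)] / [(-13)·(w - 5)] = 43(w + 8) / ((-13)(w - 5)).
So |(-7w - 8)/(w - 5) + 48/13| = 43|w + 8| / (13·|w − 5|).
Require δ ≤ 13/2, so |w − 5| ≥ |-13| − |w + 8| > 13 − 13/2 = 13/2.
Hence |(-7w - 8)/(w - 5) + 48/13| < 43|w + 8|/(13·(13/2)) = (86/169)|w + 8|, which is < ε once |w + 8| < (169/86)ε.
Take δ = min(13/2, (169/86)ε). Then 0 < |w + 8| < δ forces both bounds, so |(-7w - 8)/(w - 5) + 48/13| < ε.

δ = min(13/2, (169/86)ε)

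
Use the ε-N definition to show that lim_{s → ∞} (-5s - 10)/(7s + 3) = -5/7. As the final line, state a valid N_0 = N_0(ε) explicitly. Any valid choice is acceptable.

Let ε > 0. We seek N_0 > 0 such that s > N_0 implies |(-5s - 10)/(7s + 3) + 5/7| < ε.
(-5s - 10)/(7s + 3) + 5/7 = (7(-5s - 10) − (-5)(7s + 3)) / (7(7s + 3)) = -55/(7(7s + 3)).
For s > 0 we have 7s + 3 > 7s, so |(-5s - 10)/(7s + 3) + 5/7| = 55/(7(7s + 3)) < 55/(7·7s) = (55/49)/s.
Thus |(-5s - 10)/(7s + 3) + 5/7| < ε whenever s > (55/49)/ε.
Take N_0 = (55/49)/ε. If s > N_0 then |(-5s - 10)/(7s + 3) + 5/7| < (55/49)/s < ε.

N_0 = (55/49)/ε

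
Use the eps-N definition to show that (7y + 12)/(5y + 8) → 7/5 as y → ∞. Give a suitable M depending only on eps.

Fix eps > 0. We seek M > 0 such that y > M implies |(7y + 12)/(5y + 8) − (7/5)| < eps.
(7y + 12)/(5y + 8) − (7/5) = (5(7y + 12) − 7(5y + 8)) / (5(5y + 8)) = 4/(5(5y + 8)).
For y > 0 we have 5y + 8 > 5y, so |(7y + 12)/(5y + 8) − (7/5)| = 4/(5(5y + 8)) < 4/(5·5y) = (4/25)/y.
Thus |(7y + 12)/(5y + 8) − (7/5)| < eps whenever y > (4/25)/eps.
Take M = (4/25)/eps. If y > M then |(7y + 12)/(5y + 8) − (7/5)| < (4/25)/y < eps.

M = (4/25)/eps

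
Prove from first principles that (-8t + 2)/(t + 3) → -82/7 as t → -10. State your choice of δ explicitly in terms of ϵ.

Let ϵ > 0. We want δ > 0 with 0 < |t + 10| < δ ⇒ |(-8t + 2)/(t + 3) + 82/7| < ϵ.
Combining over a common denominator, (-8t + 2)/(t + 3) + 82/7 = [(-8t + 2)·(-7) − 82·(t + 3)] / [(-7)·(t + 3)] = -26(t + 10) / ((-7)(t + 3)).
So |(-8t + 2)/(t + 3) + 82/7| = 26|t + 10| / (7·|t + 3|).
Restrict δ ≤ 7/2. Then |t + 10| < 7/2 gives |t + 3| = |(t + 10) + (-7)| ≥ 7 − 7/2 = 7/2.
Hence |(-8t + 2)/(t + 3) + 82/7| < 26|t + 10|/(7·(7/2)) = (52/49)|t + 10|, which is < ϵ once |t + 10| < (49/52)ϵ.
Take δ = min(7/2, (49/52)ϵ). Then 0 < |t + 10| < δ forces both bounds, so |(-8t + 2)/(t + 3) + 82/7| < ϵ.

δ = min(7/2, (49/52)ϵ)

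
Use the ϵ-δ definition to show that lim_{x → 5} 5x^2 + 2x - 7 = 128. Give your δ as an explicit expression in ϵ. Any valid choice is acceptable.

Let ϵ > 0 be given. We want δ > 0 such that 0 < |x − 5| < δ implies |(5x^2 + 2x - 7) − 128| < ϵ.
(5x^2 + 2x - 7) − 128 = 5x^2 + 2x - 135 = (x − 5)(5x + 27).
So |(5x^2 + 2x - 7) − 128| = |x − 5|·|5x + 27|.
Assume first that |x − 5| < 1, so |x| < 6. Then |5x + 27| ≤ 5·6 + 27 = 57.
Hence |(5x^2 + 2x - 7) − 128| ≤ 57|x − 5| < ϵ provided |x − 5| < ϵ/57.
Take δ = min(1, ϵ/57). Then 0 < |x − 5| < δ gives both |x − 5| < 1 and |x − 5| < ϵ/57, so |(5x^2 + 2x - 7) − 128| < ϵ.

δ = min(1, ϵ/57)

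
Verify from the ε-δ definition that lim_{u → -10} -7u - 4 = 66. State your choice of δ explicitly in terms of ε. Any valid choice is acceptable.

δ = ε/7

Let ε > 0. We need δ > 0 so that 0 < |u + 10| < δ implies |(-7u - 4) − 66| < ε.
|(-7u - 4) − 66| = |-7u - 70| = 7|u + 10|.
So 7|u + 10| < ε exactly when |u + 10| < ε/7.
Take δ = ε/7. If 0 < |u + 10| < δ then |(-7u - 4) − 66| = 7|u + 10| < 7·(ε/7) = ε.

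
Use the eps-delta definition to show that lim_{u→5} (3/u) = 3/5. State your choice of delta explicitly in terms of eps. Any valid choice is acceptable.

Let eps > 0 be given. We seek delta > 0 such that 0 < |u − 5| < delta implies |3/u − (3/5)| < eps.
|3/u − (3/5)| = 3·|5 − u|/(5·|u|) = 3|u − 5|/(5|u|).
Require delta ≤ 5/2 so that |u| > 5 − 5/2 = 5/2, hence 5|u| > 25/2.
Then |3/u − (3/5)| < 3|u − 5|/(25/2), which is < eps when |u − 5| < (25/6)eps.
Take delta = min(5/2, (25/6)eps). Then 0 < |u − 5| < delta gives both |u − 5| < 5/2 and |u − 5| < (25/6)eps, so |3/u − (3/5)| < eps.

delta = min(5/2, (25/6)eps)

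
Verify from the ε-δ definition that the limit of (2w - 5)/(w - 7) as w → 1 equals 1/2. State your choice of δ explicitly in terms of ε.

Let ε > 0 be given. We want δ > 0 with 0 < |w − 1| < δ ⇒ |(2w - 5)/(w - 7) − (1/2)| < ε.
Combining over a common denominator, (2w - 5)/(w - 7) − (1/2) = [(2w - 5)·(-6) − (-3)·(w - 7)] / [(-6)·(w - 7)] = -9(w − 1) / ((-6)(w - 7)).
So |(2w - 5)/(w - 7) − (1/2)| = 9|w − 1| / (6·|w − 7|).
Require δ ≤ 3, so |w − 7| ≥ |-6| − |w − 1| > 6 − 3 = 3.
Hence |(2w - 5)/(w - 7) − (1/2)| < 9|w − 1|/(6·3) = (1/2)|w − 1|, which is < ε once |w − 1| < 2ε.
Take δ = min(3, 2ε). Then 0 < |w − 1| < δ forces both bounds, so |(2w - 5)/(w - 7) − (1/2)| < ε.

δ = min(3, 2ε)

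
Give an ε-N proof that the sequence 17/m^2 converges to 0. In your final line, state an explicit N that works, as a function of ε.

N = (17/ε)^{1/2}

Let ε > 0. For m ≥ 1, |17/m^2 − 0| = 17/m^2.
17/m^2 < ε ⇔ m^2 > 17/ε ⇔ m > (17/ε)^{1/2}.
Take N = (17/ε)^{1/2}. Then m > N implies 17/m^2 < ε.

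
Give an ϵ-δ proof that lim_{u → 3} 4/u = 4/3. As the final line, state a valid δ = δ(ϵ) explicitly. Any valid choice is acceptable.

δ = min(3/2, (9/8)ϵ)

Let ϵ > 0 be given. We seek δ > 0 such that 0 < |u − 3| < δ implies |4/u − (4/3)| < ϵ.
|4/u − (4/3)| = 4·|3 − u|/(3·|u|) = 4|u − 3|/(3|u|).
Require δ ≤ 3/2 so that |u| > 3 − 3/2 = 3/2, hence 3|u| > 9/2.
Then |4/u − (4/3)| < 4|u − 3|/(9/2), which is < ϵ when |u − 3| < (9/8)ϵ.
Take δ = min(3/2, (9/8)ϵ). Then 0 < |u − 3| < δ gives both |u − 3| < 3/2 and |u − 3| < (9/8)ϵ, so |4/u − (4/3)| < ϵ.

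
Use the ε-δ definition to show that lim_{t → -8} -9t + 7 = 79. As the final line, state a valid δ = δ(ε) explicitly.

δ = ε/9

Let ε > 0 be given. We need δ > 0 so that 0 < |t + 8| < δ implies |(-9t + 7) − 79| < ε.
|(-9t + 7) − 79| = |-9t - 72| = 9|t + 8|.
So 9|t + 8| < ε exactly when |t + 8| < ε/9.
Choosing δ = ε/9 gives |(-9t + 7) − 79| = 9|t + 8| < ε whenever |t + 8| < δ.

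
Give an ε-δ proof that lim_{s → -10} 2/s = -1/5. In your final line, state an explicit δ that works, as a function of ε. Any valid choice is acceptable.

δ = min(5, 25ε)

Fix ε > 0. We seek δ > 0 such that 0 < |s + 10| < δ implies |2/s + 1/5| < ε.
|2/s + 1/5| = 2·|-10 − s|/(10·|s|) = 2|s + 10|/(10|s|).
Require δ ≤ 5 so that |s| > 10 − 5 = 5, hence 10|s| > 50.
Then |2/s + 1/5| < 2|s + 10|/50, which is < ε when |s + 10| < 25ε.
Take δ = min(5, 25ε). Then 0 < |s + 10| < δ gives both |s + 10| < 5 and |s + 10| < 25ε, so |2/s + 1/5| < ε.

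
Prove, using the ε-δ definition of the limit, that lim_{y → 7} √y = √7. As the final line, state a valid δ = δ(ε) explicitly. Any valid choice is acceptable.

δ = min(7, √7·ε)

Fix ε > 0. We want δ > 0 such that 0 < |y − 7| < δ implies |√y − √7| < ε.
Multiplying by the conjugate, |√y − √7| = |y − 7|/(√y + √7).
Restrict δ ≤ 7 so that |y − 7| < 7 forces y > 0, and then √y + √7 > √7.
Hence |√y − √7| < |y − 7|/√7, which is < ε once |y − 7| < √7·ε.
Take δ = min(7, √7·ε). If 0 < |y − 7| < δ then y > 0 and |√y − √7| < |y − 7|/√7 < ε.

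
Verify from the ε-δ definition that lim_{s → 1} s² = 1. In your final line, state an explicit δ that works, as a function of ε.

Let ε > 0. We seek δ > 0 with 0 < |s − 1| < δ ⇒ |s² − 1| < ε.
Factor: s² − 1 = (s − 1)(s + 1), so |s² − 1| = |s − 1|·|s + 1|.
Impose δ ≤ 1 so that |s| < 2; then |s + 1| ≤ 3.
Hence |s² − 1| ≤ 3|s − 1|, which is < ε once |s − 1| < ε/3.
Take δ = min(1, ε/3). If 0 < |s − 1| < δ then both bounds hold and |s² − 1| ≤ 3|s − 1| < 3·(ε/3) = ε.

δ = min(1, ε/3)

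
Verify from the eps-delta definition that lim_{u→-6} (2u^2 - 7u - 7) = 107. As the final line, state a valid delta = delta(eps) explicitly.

Suppose eps > 0. We want delta > 0 such that 0 < |u + 6| < delta implies |(2u^2 - 7u - 7) − 107| < eps.
(2u^2 - 7u - 7) − 107 = 2u^2 - 7u - 114 = (u + 6)(2u - 19).
So |(2u^2 - 7u - 7) − 107| = |u + 6|·|2u - 19|.
Require delta ≤ 2. Then |u + 6| < 2 gives |u| < 8, and by the triangle inequality |2u - 19| ≤ 2·8 + 19 = 35.
Hence |(2u^2 - 7u - 7) − 107| ≤ 35|u + 6| < eps provided |u + 6| < eps/35.
Take delta = min(2, eps/35). Then 0 < |u + 6| < delta gives both |u + 6| < 2 and |u + 6| < eps/35, so |(2u^2 - 7u - 7) − 107| < eps.

delta = min(2, eps/35)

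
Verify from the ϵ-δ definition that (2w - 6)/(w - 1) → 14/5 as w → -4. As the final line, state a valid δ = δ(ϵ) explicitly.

δ = min(5/2, (25/8)ϵ)

Let ϵ > 0 be given. We want δ > 0 with 0 < |w + 4| < δ ⇒ |(2w - 6)/(w - 1) − (14/5)| < ϵ.
Combining over a common denominator, (2w - 6)/(w - 1) − (14/5) = [(2w - 6)·(-5) − (-14)·(w - 1)] / [(-5)·(w - 1)] = 4(w + 4) / ((-5)(w - 1)).
So |(2w - 6)/(w - 1) − (14/5)| = 4|w + 4| / (5·|w − 1|).
Restrict δ ≤ 5/2. Then |w + 4| < 5/2 gives |w − 1| = |(w + 4) + (-5)| ≥ 5 − 5/2 = 5/2.
Hence |(2w - 6)/(w - 1) − (14/5)| < 4|w + 4|/(5·(5/2)) = (8/25)|w + 4|, which is < ϵ once |w + 4| < (25/8)ϵ.
Take δ = min(5/2, (25/8)ϵ). Then 0 < |w + 4| < δ forces both bounds, so |(2w - 6)/(w - 1) − (14/5)| < ϵ.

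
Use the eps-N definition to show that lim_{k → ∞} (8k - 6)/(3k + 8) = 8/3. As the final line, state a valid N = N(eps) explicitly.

N = (82/9)/eps

Let eps > 0. For k ≥ 1, |(8k - 6)/(3k + 8) − (8/3)| = |-82|/(3(3k + 8)) = 82/(3(3k + 8)).
Since 3k + 8 ≥ 3k for k ≥ 1, this is ≤ 82/(3·3k) = (82/9)/k.
So |(8k - 6)/(3k + 8) − (8/3)| < eps whenever k > (82/9)/eps.
Take N = (82/9)/eps. If k > N then |(8k - 6)/(3k + 8) − (8/3)| ≤ (82/9)/k < eps.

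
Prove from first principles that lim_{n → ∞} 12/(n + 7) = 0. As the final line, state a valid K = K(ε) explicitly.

Let ε > 0. For n ≥ 1, |12/(n + 7) − 0| = 12/(n + 7) ≤ 12/n.
We need 12/n < ε, i.e. n > 12/ε.
Take K = 12/ε. If n > K then |12/(n + 7)| ≤ 12/n < ε.

K = 12/ε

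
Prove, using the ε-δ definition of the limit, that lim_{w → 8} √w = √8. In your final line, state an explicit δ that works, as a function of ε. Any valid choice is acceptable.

δ = min(8, √8·ε)

Fix ε > 0. We want δ > 0 such that 0 < |w − 8| < δ implies |√w − √8| < ε.
Rationalise: √w − √8 = (w − 8)/(√w + √8), so |√w − √8| = |w − 8|/(√w + √8).
Restrict δ ≤ 8 so that |w − 8| < 8 forces w > 0, and then √w + √8 > √8.
Hence |√w − √8| < |w − 8|/√8, which is < ε once |w − 8| < √8·ε.
Take δ = min(8, √8·ε). If 0 < |w − 8| < δ then w > 0 and |√w − √8| < |w − 8|/√8 < ε.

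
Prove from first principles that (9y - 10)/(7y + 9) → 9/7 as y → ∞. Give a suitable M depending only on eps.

Let eps > 0. We seek M > 0 such that y > M implies |(9y - 10)/(7y + 9) − (9/7)| < eps.
(9y - 10)/(7y + 9) − (9/7) = (7(9y - 10) − 9(7y + 9)) / (7(7y + 9)) = -151/(7(7y + 9)).
For y > 0 we have 7y + 9 > 7y, so |(9y - 10)/(7y + 9) − (9/7)| = 151/(7(7y + 9)) < 151/(7·7y) = (151/49)/y.
Thus |(9y - 10)/(7y + 9) − (9/7)| < eps whenever y > (151/49)/eps.
Take M = (151/49)/eps. If y > M then |(9y - 10)/(7y + 9) − (9/7)| < (151/49)/y < eps.

M = (151/49)/eps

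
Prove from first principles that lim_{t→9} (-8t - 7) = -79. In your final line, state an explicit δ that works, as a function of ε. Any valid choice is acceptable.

Fix ε > 0. We need δ > 0 so that 0 < |t − 9| < δ implies |(-8t - 7) + 79| < ε.
Since (-8t - 7) + 79 = -8(t − 9), we have |(-8t - 7) + 79| = 8|t − 9|.
Thus it suffices that |t − 9| < ε/8.
Choosing δ = ε/8 gives |(-8t - 7) + 79| = 8|t − 9| < ε whenever |t − 9| < δ.

δ = ε/8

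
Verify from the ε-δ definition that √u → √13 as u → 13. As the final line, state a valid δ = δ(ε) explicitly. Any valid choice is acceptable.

Suppose ε > 0. We want δ > 0 such that 0 < |u − 13| < δ implies |√u − √13| < ε.
Multiplying by the conjugate, |√u − √13| = |u − 13|/(√u + √13).
Restrict δ ≤ 13 so that |u − 13| < 13 forces u > 0, and then √u + √13 > √13.
Hence |√u − √13| < |u − 13|/√13, which is < ε once |u − 13| < √13·ε.
Take δ = min(13, √13·ε). If 0 < |u − 13| < δ then u > 0 and |√u − √13| < |u − 13|/√13 < ε.

δ = min(13, √13·ε)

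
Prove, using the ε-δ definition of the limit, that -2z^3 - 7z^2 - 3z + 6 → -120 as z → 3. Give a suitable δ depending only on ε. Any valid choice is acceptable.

Let ε > 0. We want δ > 0 such that 0 < |z − 3| < δ implies |(-2z^3 - 7z^2 - 3z + 6) + 120| < ε.
(-2z^3 - 7z^2 - 3z + 6) + 120 = -2z^3 - 7z^2 - 3z + 126 = (z − 3)(-2z^2 - 13z - 42).
So |(-2z^3 - 7z^2 - 3z + 6) + 120| = |z − 3|·|-2z^2 - 13z - 42|.
Assume first that |z − 3| < 1, so |z| < 4. Then |-2z^2 - 13z - 42| ≤ 2·4^2 + 13·4 + 42 = 126.
Hence |(-2z^3 - 7z^2 - 3z + 6) + 120| ≤ 126|z − 3| < ε provided |z − 3| < ε/126.
Take δ = min(1, ε/126). Then 0 < |z − 3| < δ gives both |z − 3| < 1 and |z − 3| < ε/126, so |(-2z^3 - 7z^2 - 3z + 6) + 120| < ε.

δ = min(1, ε/126)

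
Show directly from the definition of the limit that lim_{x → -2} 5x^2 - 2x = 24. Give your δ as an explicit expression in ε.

Let ε > 0. We want δ > 0 such that 0 < |x + 2| < δ implies |(5x^2 - 2x) − 24| < ε.
(5x^2 - 2x) − 24 = 5x^2 - 2x - 24 = (x + 2)(5x - 12).
So |(5x^2 - 2x) − 24| = |x + 2|·|5x - 12|.
Require δ ≤ 2. Then |x + 2| < 2 gives |x| < 4, and by the triangle inequality |5x - 12| ≤ 5·4 + 12 = 32.
Hence |(5x^2 - 2x) − 24| ≤ 32|x + 2| < ε provided |x + 2| < ε/32.
Choosing δ = min(2, ε/32) ensures both conditions, hence |(5x^2 - 2x) − 24| < ε.

δ = min(2, ε/32)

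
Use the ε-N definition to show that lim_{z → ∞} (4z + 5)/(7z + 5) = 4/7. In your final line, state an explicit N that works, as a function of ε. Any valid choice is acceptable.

N = (15/49)/ε

Let ε > 0. We seek N > 0 such that z > N implies |(4z + 5)/(7z + 5) − (4/7)| < ε.
(4z + 5)/(7z + 5) − (4/7) = (7(4z + 5) − 4(7z + 5)) / (7(7z + 5)) = 15/(7(7z + 5)).
For z > 0 we have 7z + 5 > 7z, so |(4z + 5)/(7z + 5) − (4/7)| = 15/(7(7z + 5)) < 15/(7·7z) = (15/49)/z.
Thus |(4z + 5)/(7z + 5) − (4/7)| < ε whenever z > (15/49)/ε.
Take N = (15/49)/ε. If z > N then |(4z + 5)/(7z + 5) − (4/7)| < (15/49)/z < ε.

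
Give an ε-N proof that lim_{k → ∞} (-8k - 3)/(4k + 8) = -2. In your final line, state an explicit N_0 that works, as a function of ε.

N_0 = (13/4)/ε

Let ε > 0 be given. For k ≥ 1, |(-8k - 3)/(4k + 8) + 2| = |52|/(4(4k + 8)) = 52/(4(4k + 8)).
Since 4k + 8 ≥ 4k for k ≥ 1, this is ≤ 52/(4·4k) = (13/4)/k.
So |(-8k - 3)/(4k + 8) + 2| < ε whenever k > (13/4)/ε.
Take N_0 = (13/4)/ε. If k > N_0 then |(-8k - 3)/(4k + 8) + 2| ≤ (13/4)/k < ε.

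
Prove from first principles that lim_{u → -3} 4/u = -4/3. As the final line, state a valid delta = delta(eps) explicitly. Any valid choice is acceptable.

Let eps > 0. We seek delta > 0 such that 0 < |u + 3| < delta implies |4/u + 4/3| < eps.
|4/u + 4/3| = 4·|-3 − u|/(3·|u|) = 4|u + 3|/(3|u|).
Restrict delta ≤ 3/2. Then |u + 3| < 3/2 gives |u| > 3/2, so 3|u| > 9/2.
Then |4/u + 4/3| < 4|u + 3|/(9/2), which is < eps when |u + 3| < (9/8)eps.
Take delta = min(3/2, (9/8)eps). Then 0 < |u + 3| < delta gives both |u + 3| < 3/2 and |u + 3| < (9/8)eps, so |4/u + 4/3| < eps.

delta = min(3/2, (9/8)eps)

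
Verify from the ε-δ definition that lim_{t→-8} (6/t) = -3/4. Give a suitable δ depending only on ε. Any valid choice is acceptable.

δ = min(4, (16/3)ε)

Fix ε > 0. We seek δ > 0 such that 0 < |t + 8| < δ implies |6/t + 3/4| < ε.
|6/t + 3/4| = 6·|-8 − t|/(8·|t|) = 6|t + 8|/(8|t|).
Restrict δ ≤ 4. Then |t + 8| < 4 gives |t| > 4, so 8|t| > 32.
Then |6/t + 3/4| < 6|t + 8|/32, which is < ε when |t + 8| < (16/3)ε.
Take δ = min(4, (16/3)ε). Then 0 < |t + 8| < δ gives both |t + 8| < 4 and |t + 8| < (16/3)ε, so |6/t + 3/4| < ε.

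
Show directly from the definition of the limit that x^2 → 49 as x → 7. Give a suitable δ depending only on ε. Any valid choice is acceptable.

δ = min(2, ε/16)

Suppose ε > 0. We seek δ > 0 with 0 < |x − 7| < δ ⇒ |x^2 − 49| < ε.
Factor: x^2 − 49 = (x − 7)(x + 7), so |x^2 − 49| = |x − 7|·|x + 7|.
Impose δ ≤ 2 so that |x| < 9; then |x + 7| ≤ 16.
Hence |x^2 − 49| ≤ 16|x − 7|, which is < ε once |x − 7| < ε/16.
Take δ = min(2, ε/16). If 0 < |x − 7| < δ then both bounds hold and |x^2 − 49| ≤ 16|x − 7| < 16·(ε/16) = ε.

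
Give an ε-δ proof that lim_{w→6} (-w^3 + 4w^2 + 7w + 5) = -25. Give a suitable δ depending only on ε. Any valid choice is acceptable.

δ = min(2, ε/85)

Fix ε > 0. We want δ > 0 such that 0 < |w − 6| < δ implies |(-w^3 + 4w^2 + 7w + 5) + 25| < ε.
(-w^3 + 4w^2 + 7w + 5) + 25 = -w^3 + 4w^2 + 7w + 30 = (w − 6)(-w^2 - 2w - 5).
So |(-w^3 + 4w^2 + 7w + 5) + 25| = |w − 6|·|-w^2 - 2w - 5|.
Require δ ≤ 2. Then |w − 6| < 2 gives |w| < 8, and by the triangle inequality |-w^2 - 2w - 5| ≤ 8^2 + 2·8 + 5 = 85.
Hence |(-w^3 + 4w^2 + 7w + 5) + 25| ≤ 85|w − 6| < ε provided |w − 6| < ε/85.
Choosing δ = min(2, ε/85) ensures both conditions, hence |(-w^3 + 4w^2 + 7w + 5) + 25| < ε.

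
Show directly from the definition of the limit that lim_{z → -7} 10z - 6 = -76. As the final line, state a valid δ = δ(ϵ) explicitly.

Fix ϵ > 0. We need δ > 0 so that 0 < |z + 7| < δ implies |(10z - 6) + 76| < ϵ.
Since (10z - 6) + 76 = 10(z + 7), we have |(10z - 6) + 76| = 10|z + 7|.
So 10|z + 7| < ϵ exactly when |z + 7| < ϵ/10.
Choosing δ = ϵ/10 gives |(10z - 6) + 76| = 10|z + 7| < ϵ whenever |z + 7| < δ.

δ = ϵ/10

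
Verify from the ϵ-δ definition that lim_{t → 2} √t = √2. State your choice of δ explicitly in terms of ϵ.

Suppose ϵ > 0. We want δ > 0 such that 0 < |t − 2| < δ implies |√t − √2| < ϵ.
Rationalise: √t − √2 = (t − 2)/(√t + √2), so |√t − √2| = |t − 2|/(√t + √2).
Restrict δ ≤ 2 so that |t − 2| < 2 forces t > 0, and then √t + √2 > √2.
Hence |√t − √2| < |t − 2|/√2, which is < ϵ once |t − 2| < √2·ϵ.
Take δ = min(2, √2·ϵ). If 0 < |t − 2| < δ then t > 0 and |√t − √2| < |t − 2|/√2 < ϵ.

δ = min(2, √2·ϵ)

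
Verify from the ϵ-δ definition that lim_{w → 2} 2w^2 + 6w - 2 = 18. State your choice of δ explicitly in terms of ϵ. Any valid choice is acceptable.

Let ϵ > 0 be given. We want δ > 0 such that 0 < |w − 2| < δ implies |(2w^2 + 6w - 2) − 18| < ϵ.
(2w^2 + 6w - 2) − 18 = 2w^2 + 6w - 20 = (w − 2)(2w + 10).
So |(2w^2 + 6w - 2) − 18| = |w − 2|·|2w + 10|.
Assume first that |w − 2| < 2, so |w| < 4. Then |2w + 10| ≤ 2·4 + 10 = 18.
Hence |(2w^2 + 6w - 2) − 18| ≤ 18|w − 2| < ϵ provided |w − 2| < ϵ/18.
Take δ = min(2, ϵ/18). Then 0 < |w − 2| < δ gives both |w − 2| < 2 and |w − 2| < ϵ/18, so |(2w^2 + 6w - 2) − 18| < ϵ.

δ = min(2, ϵ/18)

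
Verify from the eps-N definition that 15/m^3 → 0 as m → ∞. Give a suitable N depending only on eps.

N = (15/eps)^{1/3}

Suppose eps > 0. For m ≥ 1, |15/m^3 − 0| = 15/m^3.
15/m^3 < eps ⇔ m^3 > 15/eps ⇔ m > (15/eps)^{1/3}.
Take N = (15/eps)^{1/3}. Then m > N implies 15/m^3 < eps.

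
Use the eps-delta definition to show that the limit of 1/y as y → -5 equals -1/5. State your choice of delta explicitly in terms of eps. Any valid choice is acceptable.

Let eps > 0. We seek delta > 0 such that 0 < |y + 5| < delta implies |1/y + 1/5| < eps.
|1/y + 1/5| = |-5 − y|/(5·|y|) = |y + 5|/(5|y|).
Require delta ≤ 5/2 so that |y| > 5 − 5/2 = 5/2, hence 5|y| > 25/2.
Then |1/y + 1/5| < |y + 5|/(25/2), which is < eps when |y + 5| < (25/2)eps.
Take delta = min(5/2, (25/2)eps). Then 0 < |y + 5| < delta gives both |y + 5| < 5/2 and |y + 5| < (25/2)eps, so |1/y + 1/5| < eps.

delta = min(5/2, (25/2)eps)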